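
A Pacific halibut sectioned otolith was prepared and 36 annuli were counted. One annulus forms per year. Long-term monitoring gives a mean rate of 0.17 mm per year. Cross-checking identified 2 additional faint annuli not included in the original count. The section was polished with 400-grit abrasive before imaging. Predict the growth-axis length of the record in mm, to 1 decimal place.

6.5 mm

Correcting the raw count gives 36 + 2 = 38 true annuli.
38 years at 0.17 mm/year gives 0.17 × 38 = 6.5 mm.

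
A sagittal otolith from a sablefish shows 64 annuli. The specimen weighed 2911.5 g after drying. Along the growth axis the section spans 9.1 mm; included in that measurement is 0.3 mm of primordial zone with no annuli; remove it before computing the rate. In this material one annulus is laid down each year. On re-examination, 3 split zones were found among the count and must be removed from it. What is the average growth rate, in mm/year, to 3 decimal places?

Correcting the raw count gives 64 − 3 = 61 true annuli.
The growth record spans 9.1 − 0.3 = 8.8 mm.
8.8 mm over 61 years gives 8.8 / 61 ≈ 0.144 mm/year.

0.144 mm/year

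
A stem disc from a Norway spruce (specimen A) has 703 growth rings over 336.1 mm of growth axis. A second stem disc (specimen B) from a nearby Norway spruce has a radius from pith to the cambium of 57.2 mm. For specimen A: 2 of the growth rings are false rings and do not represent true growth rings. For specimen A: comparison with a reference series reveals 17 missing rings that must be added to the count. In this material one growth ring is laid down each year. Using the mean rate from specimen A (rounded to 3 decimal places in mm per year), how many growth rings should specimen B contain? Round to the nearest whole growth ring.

122 growth rings

Specimen A: adjusted count: 703 − 2 + 17 = 718 growth rings.
A: Extension rate ≈ 336.1 / 718 = 0.468 mm per year.
B spans 57.2 / 0.468 = 122.22 years ≈ 122 growth rings.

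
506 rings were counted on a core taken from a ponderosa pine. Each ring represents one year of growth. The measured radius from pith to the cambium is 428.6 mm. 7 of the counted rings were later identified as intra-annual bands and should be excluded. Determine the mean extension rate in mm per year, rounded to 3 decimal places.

0.859 mm per year

Adjusted count: 506 − 7 = 499 rings.
428.6 mm over 499 years gives 428.6 / 499 ≈ 0.859 mm per year.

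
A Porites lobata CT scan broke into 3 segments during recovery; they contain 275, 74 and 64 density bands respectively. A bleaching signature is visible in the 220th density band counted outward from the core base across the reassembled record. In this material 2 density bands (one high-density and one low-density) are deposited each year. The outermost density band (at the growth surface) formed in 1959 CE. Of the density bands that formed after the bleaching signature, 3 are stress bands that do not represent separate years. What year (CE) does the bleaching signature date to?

1864 CE

Total density bands = 275 + 74 + 64 = 413.
The bleaching signature sits at density band 220 from the core base, so 413 − 220 = 193 density bands formed after it.
193 − 3 false = 190 true density bands after the bleaching signature.
Dividing by 2 density bands per year: 190 / 2 = 95 years.
Counting back 95 years from 1959 CE places the bleaching signature in 1959 − 95 = 1864 CE.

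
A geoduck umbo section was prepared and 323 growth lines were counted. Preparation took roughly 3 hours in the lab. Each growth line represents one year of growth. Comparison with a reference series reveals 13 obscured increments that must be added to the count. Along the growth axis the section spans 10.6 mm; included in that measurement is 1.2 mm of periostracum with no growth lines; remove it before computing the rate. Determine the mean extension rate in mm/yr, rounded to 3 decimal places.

0.028 mm/yr

After corrections the count is 323 + 13 = 336 growth lines.
Removing the 1.2 mm offcut leaves 10.6 − 1.2 = 9.4 mm.
9.4 mm over 336 years gives 9.4 / 336 ≈ 0.028 mm/yr.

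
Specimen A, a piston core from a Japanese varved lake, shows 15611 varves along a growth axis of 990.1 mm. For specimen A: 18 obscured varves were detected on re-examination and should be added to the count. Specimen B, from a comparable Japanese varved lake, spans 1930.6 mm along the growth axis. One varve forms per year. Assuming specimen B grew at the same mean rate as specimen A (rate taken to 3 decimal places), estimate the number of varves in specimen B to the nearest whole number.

30644 varves

Specimen A: correcting the raw count gives 15611 + 18 = 15629 true varves.
A: Extension rate ≈ 990.1 / 15629 = 0.063 mm per year.
B spans 1930.6 / 0.063 = 30644.44 years ≈ 30644 varves.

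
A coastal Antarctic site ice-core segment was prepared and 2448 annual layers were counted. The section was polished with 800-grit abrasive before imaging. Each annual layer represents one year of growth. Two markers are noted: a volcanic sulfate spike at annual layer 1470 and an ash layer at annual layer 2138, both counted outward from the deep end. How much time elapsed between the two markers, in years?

668 years

Separation: 2138 − 1470 = 668 annual layers.
That is 668 years at one annual layer per year.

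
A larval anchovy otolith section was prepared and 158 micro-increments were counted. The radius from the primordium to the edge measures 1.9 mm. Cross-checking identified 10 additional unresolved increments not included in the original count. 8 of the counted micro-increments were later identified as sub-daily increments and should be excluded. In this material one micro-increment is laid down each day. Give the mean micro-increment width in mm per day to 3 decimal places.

Correcting the raw count gives 158 − 8 + 10 = 160 true micro-increments.
Extension rate ≈ 1.9 / 160 = 0.012 mm per day.

0.012 mm per day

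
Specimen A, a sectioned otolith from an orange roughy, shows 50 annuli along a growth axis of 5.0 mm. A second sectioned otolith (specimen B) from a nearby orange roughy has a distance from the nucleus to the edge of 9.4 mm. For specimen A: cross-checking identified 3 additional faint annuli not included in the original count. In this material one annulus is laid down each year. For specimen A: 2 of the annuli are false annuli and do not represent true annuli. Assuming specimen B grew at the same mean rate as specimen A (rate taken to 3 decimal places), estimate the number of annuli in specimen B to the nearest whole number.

Specimen A: after corrections the count is 50 − 2 + 3 = 51 annuli.
A: Mean rate = 5.0 mm / 51 years ≈ 0.098 mm/year.
Specimen B: 9.4 mm / 0.098 mm per year = 95.92 years ≈ 96 annuli.

96 annuli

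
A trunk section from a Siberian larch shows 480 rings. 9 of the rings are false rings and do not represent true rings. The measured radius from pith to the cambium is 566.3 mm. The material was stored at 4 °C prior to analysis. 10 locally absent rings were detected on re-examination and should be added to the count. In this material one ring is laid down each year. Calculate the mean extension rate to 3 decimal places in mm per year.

1.177 mm per year

Adjusted count: 480 − 9 + 10 = 481 rings.
Extension rate ≈ 566.3 / 481 = 1.177 mm per year.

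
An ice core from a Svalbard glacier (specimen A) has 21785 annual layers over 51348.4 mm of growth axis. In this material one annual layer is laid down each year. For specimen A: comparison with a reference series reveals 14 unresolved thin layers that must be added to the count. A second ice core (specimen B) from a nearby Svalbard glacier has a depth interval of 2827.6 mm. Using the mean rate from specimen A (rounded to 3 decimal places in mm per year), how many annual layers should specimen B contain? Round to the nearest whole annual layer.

1200 annual layers

Specimen A: after corrections the count is 21785 + 14 = 21799 annual layers.
A: 51348.4 mm over 21799 years gives 51348.4 / 21799 ≈ 2.356 mm per year.
Specimen B: 2827.6 mm / 2.356 mm per year = 1200.17 years ≈ 1200 annual layers.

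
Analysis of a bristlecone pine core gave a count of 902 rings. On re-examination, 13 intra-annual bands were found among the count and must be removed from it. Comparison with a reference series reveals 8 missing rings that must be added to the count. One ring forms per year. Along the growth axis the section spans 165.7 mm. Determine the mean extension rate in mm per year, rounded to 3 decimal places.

After corrections the count is 902 − 13 + 8 = 897 rings.
165.7 mm over 897 years gives 165.7 / 897 ≈ 0.185 mm per year.

0.185 mm per year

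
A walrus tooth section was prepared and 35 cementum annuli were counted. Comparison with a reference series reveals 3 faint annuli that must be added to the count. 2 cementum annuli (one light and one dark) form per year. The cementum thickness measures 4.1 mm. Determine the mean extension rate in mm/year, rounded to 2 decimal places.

Adjusted count: 35 + 3 = 38 cementum annuli.
With 2 cementum annuli per year, 38 / 2 = 19 years.
Mean rate = 4.1 mm / 19 years ≈ 0.22 mm/year.

0.22 mm/year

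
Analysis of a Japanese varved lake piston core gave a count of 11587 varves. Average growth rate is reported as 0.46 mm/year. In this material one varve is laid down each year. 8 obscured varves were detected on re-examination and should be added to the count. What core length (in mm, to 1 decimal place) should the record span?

Adjusted count: 11587 + 8 = 11595 varves.
Predicted length = 0.46 mm/year × 11595 years = 5333.7 mm.

5333.7 mm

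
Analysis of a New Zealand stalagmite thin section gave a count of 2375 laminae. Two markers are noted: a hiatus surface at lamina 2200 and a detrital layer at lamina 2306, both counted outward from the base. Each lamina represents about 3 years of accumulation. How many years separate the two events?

318 yr

Separation: 2306 − 2200 = 106 laminae.
Multiplying by 3 years per lamina: 106 × 3 = 318 years.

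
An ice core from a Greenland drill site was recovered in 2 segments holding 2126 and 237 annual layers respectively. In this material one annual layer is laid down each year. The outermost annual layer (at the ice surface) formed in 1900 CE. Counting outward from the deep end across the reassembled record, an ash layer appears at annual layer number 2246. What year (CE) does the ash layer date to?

1783 CE

Total annual layers = 2126 + 237 = 2363.
2363 − 2246 = 117 annual layers lie beyond the ash layer toward the ice surface.
The annual layer at the ice surface is 1900 CE, so the ash layer dates to 1900 − 117 = 1783 CE.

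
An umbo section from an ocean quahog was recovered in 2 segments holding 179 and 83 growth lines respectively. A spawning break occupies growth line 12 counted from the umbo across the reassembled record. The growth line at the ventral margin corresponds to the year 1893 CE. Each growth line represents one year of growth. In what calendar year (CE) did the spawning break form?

Total growth lines = 179 + 83 = 262.
Between growth line 12 and the ventral margin there are 262 − 12 = 250 growth lines.
Counting back 250 years from 1893 CE places the spawning break in 1893 − 250 = 1643 CE.

1643 CE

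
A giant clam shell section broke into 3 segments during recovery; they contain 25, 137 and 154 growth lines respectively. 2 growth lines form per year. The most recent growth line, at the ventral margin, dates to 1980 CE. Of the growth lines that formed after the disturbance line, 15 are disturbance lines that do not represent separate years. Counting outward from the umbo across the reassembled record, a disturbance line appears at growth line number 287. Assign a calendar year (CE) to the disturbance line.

Total growth lines = 25 + 137 + 154 = 316.
The disturbance line sits at growth line 287 from the umbo, so 316 − 287 = 29 growth lines formed after it.
Excluding 15 false growth lines: 29 − 15 = 14.
With 2 growth lines per year, 14 / 2 = 7 years.
Counting back 7 years from 1980 CE places the disturbance line in 1980 − 7 = 1973 CE.

1973 CE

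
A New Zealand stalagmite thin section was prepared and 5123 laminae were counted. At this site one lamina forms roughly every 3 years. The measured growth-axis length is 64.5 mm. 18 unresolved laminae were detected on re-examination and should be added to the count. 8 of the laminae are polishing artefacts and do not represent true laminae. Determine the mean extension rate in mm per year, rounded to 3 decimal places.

Adjusted count: 5123 − 8 + 18 = 5133 laminae.
Multiplying by 3 years per lamina: 5133 × 3 = 15399 years.
64.5 mm over 15399 years gives 64.5 / 15399 ≈ 0.004 mm per year.

0.004 mm per year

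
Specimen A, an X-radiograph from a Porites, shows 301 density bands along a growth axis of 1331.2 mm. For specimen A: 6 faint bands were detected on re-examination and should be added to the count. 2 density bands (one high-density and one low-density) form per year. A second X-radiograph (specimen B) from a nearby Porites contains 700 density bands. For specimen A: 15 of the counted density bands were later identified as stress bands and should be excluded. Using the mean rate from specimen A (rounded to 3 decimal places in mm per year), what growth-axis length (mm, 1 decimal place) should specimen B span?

3191.3 mm

Specimen A: true density band count = 301 − 15 + 6 = 292.
Specimen A: 292 density bands at 2 per year is 292 / 2 = 146 years.
A: 1331.2 mm over 146 years gives 1331.2 / 146 ≈ 9.118 mm/yr.
Specimen B: 700 density bands at 2 per year is 700 / 2 = 350 years. For B, 9.118 mm/year × 350 years = 3191.3 mm.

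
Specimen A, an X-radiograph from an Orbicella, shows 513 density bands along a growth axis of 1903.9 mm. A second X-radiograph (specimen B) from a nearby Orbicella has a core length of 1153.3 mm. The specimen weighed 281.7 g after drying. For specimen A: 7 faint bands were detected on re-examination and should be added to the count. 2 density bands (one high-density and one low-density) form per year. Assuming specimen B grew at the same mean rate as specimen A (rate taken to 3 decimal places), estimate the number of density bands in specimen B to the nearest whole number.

Specimen A: adjusted count: 513 + 7 = 520 density bands.
Specimen A: 520 density bands at 2 per year is 520 / 2 = 260 years.
A: 1903.9 mm over 260 years gives 1903.9 / 260 ≈ 7.323 mm/yr.
Specimen B: 1153.3 mm / 7.323 mm per year = 157.49 years; at 2 density bands per year that is 157.49 × 2 ≈ 315 density bands.

315 density bands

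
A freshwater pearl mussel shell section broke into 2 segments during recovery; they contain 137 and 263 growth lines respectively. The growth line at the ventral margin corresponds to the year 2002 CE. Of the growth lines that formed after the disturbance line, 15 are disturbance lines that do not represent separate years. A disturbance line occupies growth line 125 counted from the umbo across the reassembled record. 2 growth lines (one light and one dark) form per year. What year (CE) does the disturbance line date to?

1872 CE

Total growth lines = 137 + 263 = 400.
The disturbance line sits at growth line 125 from the umbo, so 400 − 125 = 275 growth lines formed after it.
Removing the 15 false growth lines leaves 275 − 15 = 260 true growth lines beyond the disturbance line.
With 2 growth lines per year, 260 / 2 = 130 years.
2002 − 130 = 1872 CE.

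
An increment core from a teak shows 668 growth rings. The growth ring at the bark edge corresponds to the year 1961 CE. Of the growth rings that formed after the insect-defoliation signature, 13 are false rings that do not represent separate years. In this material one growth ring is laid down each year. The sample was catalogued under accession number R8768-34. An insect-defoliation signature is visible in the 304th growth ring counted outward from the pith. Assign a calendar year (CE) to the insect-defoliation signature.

The insect-defoliation signature sits at growth ring 304 from the pith, so 668 − 304 = 364 growth rings formed after it.
Removing the 13 false growth rings leaves 364 − 13 = 351 true growth rings beyond the insect-defoliation signature.
Counting back 351 years from 1961 CE places the insect-defoliation signature in 1961 − 351 = 1610 CE.

1610 CE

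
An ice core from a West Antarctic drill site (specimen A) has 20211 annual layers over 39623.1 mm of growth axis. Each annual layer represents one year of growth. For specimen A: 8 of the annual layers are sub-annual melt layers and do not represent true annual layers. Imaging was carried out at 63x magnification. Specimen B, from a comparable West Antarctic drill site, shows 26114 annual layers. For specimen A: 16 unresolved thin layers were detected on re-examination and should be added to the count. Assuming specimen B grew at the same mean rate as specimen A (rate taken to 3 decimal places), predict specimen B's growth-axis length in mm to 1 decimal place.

Specimen A: correcting the raw count gives 20211 − 8 + 16 = 20219 true annual layers.
A: Mean rate = 39623.1 mm / 20219 years ≈ 1.960 mm/yr.
Length of B = 1.960 × 26114 = 51183.4 mm.

51183.4 mm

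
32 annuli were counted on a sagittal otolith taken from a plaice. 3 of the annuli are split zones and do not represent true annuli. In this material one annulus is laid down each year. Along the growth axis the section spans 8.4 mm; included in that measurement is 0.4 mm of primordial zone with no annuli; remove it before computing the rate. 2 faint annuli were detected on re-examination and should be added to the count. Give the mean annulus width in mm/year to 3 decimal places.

0.258 mm/year

True annulus count = 32 − 3 + 2 = 31.
Removing the 0.4 mm offcut leaves 8.4 − 0.4 = 8.0 mm.
Mean rate = 8.0 mm / 31 years ≈ 0.258 mm/year.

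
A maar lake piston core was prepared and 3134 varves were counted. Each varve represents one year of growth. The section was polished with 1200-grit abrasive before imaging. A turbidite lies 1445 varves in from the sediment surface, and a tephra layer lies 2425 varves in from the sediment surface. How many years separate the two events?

980 yr

2425 − 1445 = 980 varves lie between the two events.
One varve per year makes the interval 980 years.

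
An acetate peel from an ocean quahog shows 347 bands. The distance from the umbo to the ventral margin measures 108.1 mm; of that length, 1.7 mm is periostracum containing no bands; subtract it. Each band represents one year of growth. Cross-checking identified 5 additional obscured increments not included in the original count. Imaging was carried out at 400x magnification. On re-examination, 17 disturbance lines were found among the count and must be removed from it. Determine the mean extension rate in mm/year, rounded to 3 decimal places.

After corrections the count is 347 − 17 + 5 = 335 bands.
Net length = 108.1 − 1.7 = 106.4 mm.
Mean rate = 106.4 mm / 335 years ≈ 0.318 mm/year.

0.318 mm/year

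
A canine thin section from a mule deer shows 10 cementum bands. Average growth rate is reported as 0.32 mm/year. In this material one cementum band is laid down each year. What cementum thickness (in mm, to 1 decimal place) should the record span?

10 years of growth are recorded.
10 years at 0.32 mm/year gives 0.32 × 10 = 3.2 mm.

3.2 mm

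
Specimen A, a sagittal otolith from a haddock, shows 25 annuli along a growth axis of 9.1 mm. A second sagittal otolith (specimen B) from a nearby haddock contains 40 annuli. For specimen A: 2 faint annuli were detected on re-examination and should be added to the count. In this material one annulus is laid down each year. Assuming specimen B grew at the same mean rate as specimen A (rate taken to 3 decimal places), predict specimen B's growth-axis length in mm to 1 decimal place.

Specimen A: adjusted count: 25 + 2 = 27 annuli.
A: Mean rate = 9.1 mm / 27 years ≈ 0.337 mm/year.
B's length ≈ 0.337 × 40 = 13.5 mm.

13.5 mm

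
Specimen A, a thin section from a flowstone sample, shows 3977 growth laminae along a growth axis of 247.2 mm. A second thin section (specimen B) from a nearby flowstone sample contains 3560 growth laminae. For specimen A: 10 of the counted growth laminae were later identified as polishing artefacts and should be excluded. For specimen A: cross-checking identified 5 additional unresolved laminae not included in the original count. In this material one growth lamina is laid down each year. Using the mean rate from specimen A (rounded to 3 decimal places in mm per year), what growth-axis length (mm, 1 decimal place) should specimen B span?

220.7 mm

Specimen A: true growth lamina count = 3977 − 10 + 5 = 3972.
A: Extension rate ≈ 247.2 / 3972 = 0.062 mm per year.
Length of B = 0.062 × 3560 = 220.7 mm.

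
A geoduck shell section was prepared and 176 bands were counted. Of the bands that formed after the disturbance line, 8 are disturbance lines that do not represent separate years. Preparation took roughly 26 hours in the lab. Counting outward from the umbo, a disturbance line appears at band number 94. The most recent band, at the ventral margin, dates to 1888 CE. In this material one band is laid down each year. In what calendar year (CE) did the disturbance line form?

1814 CE

The disturbance line sits at band 94 from the umbo, so 176 − 94 = 82 bands formed after it.
82 − 8 false = 74 true bands after the disturbance line.
Counting back 74 years from 1888 CE places the disturbance line in 1888 − 74 = 1814 CE.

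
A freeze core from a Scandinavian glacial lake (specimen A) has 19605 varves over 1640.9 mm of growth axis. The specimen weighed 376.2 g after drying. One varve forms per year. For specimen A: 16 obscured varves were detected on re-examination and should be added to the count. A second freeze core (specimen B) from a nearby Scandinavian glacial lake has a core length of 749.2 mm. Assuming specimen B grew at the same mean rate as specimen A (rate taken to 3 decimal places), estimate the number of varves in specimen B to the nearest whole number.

Specimen A: adjusted count: 19605 + 16 = 19621 varves.
A: Extension rate ≈ 1640.9 / 19621 = 0.084 mm per year.
For B, 749.2 / 0.084 = 8919.05 years ≈ 8919 varves.

8919 varves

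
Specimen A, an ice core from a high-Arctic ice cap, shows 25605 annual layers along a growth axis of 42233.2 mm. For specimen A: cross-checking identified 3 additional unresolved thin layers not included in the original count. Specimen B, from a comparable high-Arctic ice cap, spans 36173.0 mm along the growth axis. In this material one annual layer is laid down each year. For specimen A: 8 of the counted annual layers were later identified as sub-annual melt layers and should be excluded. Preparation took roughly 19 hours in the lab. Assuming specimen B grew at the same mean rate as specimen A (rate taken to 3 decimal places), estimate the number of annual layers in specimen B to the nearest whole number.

21923 annual layers

Specimen A: adjusted count: 25605 − 8 + 3 = 25600 annual layers.
A: Extension rate ≈ 42233.2 / 25600 = 1.650 mm/yr.
B spans 36173.0 / 1.650 = 21923.03 years ≈ 21923 annual layers.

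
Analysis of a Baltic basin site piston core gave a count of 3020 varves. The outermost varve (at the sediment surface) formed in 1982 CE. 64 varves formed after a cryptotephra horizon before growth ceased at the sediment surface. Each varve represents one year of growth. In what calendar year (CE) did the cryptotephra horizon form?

1918 CE

There are 64 varves younger than the cryptotephra horizon.
The varve at the sediment surface is 1982 CE, so the cryptotephra horizon dates to 1982 − 64 = 1918 CE.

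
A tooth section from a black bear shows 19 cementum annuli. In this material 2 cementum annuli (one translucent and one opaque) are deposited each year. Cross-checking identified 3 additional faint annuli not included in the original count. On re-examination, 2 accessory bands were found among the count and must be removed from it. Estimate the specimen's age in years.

After corrections the count is 19 − 2 + 3 = 20 cementum annuli.
Dividing by 2 cementum annuli per year: 20 / 2 = 10 years.

10 years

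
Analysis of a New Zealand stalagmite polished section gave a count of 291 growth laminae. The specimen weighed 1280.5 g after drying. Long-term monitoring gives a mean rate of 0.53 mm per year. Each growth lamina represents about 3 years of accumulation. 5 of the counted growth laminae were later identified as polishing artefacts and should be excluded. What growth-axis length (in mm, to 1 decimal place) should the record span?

454.7 mm

True growth lamina count = 291 − 5 = 286.
286 growth laminae at 3 years each span 286 × 3 = 858 years.
Length ≈ 0.53 × 858 = 454.7 mm.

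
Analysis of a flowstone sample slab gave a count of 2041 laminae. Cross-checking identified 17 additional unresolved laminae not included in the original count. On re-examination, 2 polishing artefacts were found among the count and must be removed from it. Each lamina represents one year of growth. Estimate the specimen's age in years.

After corrections the count is 2041 − 2 + 17 = 2056 laminae.
With a one-to-one lamina periodicity this is 2056 years.

2056 years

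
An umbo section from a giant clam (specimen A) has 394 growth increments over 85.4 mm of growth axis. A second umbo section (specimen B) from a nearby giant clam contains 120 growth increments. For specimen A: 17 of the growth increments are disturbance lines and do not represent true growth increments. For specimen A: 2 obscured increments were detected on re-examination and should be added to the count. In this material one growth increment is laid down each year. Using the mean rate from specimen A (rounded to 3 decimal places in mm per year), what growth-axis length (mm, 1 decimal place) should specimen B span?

Specimen A: adjusted count: 394 − 17 + 2 = 379 growth increments.
A: Mean rate = 85.4 mm / 379 years ≈ 0.225 mm/year.
B's length ≈ 0.225 × 120 = 27.0 mm.

27.0 mm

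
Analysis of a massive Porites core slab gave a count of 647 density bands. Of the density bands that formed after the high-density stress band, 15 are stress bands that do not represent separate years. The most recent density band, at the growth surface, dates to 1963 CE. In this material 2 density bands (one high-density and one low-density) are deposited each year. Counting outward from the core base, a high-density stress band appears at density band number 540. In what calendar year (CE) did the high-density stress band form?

The high-density stress band sits at density band 540 from the core base, so 647 − 540 = 107 density bands formed after it.
107 − 15 false = 92 true density bands after the high-density stress band.
92 density bands at 2 per year is 92 / 2 = 46 years.
Counting back 46 years from 1963 CE places the high-density stress band in 1963 − 46 = 1917 CE.

1917 CE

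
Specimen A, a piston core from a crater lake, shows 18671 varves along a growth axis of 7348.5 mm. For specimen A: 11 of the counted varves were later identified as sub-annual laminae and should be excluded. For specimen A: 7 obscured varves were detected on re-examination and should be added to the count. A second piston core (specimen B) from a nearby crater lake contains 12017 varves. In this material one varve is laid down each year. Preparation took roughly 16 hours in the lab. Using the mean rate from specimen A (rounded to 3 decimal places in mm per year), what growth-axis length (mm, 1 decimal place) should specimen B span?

Specimen A: correcting the raw count gives 18671 − 11 + 7 = 18667 true varves.
A: Extension rate ≈ 7348.5 / 18667 = 0.394 mm/year.
B's length ≈ 0.394 × 12017 = 4734.7 mm.

4734.7 mm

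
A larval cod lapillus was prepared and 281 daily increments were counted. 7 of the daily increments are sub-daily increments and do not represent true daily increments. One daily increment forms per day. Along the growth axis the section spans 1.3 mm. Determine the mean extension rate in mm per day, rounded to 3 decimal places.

Adjusted count: 281 − 7 = 274 daily increments.
Extension rate ≈ 1.3 / 274 = 0.005 mm per day.

0.005 mm per day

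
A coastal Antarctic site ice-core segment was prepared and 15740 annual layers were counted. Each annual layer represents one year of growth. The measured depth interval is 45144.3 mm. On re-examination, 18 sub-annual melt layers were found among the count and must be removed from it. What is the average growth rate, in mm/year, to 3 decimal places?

Correcting the raw count gives 15740 − 18 = 15722 true annual layers.
Extension rate ≈ 45144.3 / 15722 = 2.871 mm/year.

2.871 mm/year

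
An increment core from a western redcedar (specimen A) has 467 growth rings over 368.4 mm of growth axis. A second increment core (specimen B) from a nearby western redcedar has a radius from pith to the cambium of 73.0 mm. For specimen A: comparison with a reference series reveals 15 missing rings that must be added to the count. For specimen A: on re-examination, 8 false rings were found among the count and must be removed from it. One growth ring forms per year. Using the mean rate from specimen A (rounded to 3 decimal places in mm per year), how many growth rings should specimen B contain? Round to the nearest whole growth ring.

94 growth rings

Specimen A: true growth ring count = 467 − 8 + 15 = 474.
A: 368.4 mm over 474 years gives 368.4 / 474 ≈ 0.777 mm per year.
For B, 73.0 / 0.777 = 93.95 years ≈ 94 growth rings.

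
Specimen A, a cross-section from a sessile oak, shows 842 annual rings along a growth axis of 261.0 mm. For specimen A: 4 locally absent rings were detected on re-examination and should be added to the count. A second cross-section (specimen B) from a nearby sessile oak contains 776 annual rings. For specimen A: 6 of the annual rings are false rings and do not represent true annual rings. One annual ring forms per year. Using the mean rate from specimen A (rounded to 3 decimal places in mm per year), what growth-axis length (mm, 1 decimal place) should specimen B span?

Specimen A: after corrections the count is 842 − 6 + 4 = 840 annual rings.
A: 261.0 mm over 840 years gives 261.0 / 840 ≈ 0.311 mm/year.
Length of B = 0.311 × 776 = 241.3 mm.

241.3 mm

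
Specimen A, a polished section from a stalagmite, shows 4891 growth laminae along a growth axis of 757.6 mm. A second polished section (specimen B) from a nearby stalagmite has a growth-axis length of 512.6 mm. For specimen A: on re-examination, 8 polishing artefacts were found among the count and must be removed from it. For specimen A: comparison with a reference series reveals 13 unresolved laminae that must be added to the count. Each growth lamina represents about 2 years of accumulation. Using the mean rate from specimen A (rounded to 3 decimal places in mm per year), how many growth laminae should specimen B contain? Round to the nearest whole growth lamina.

Specimen A: after corrections the count is 4891 − 8 + 13 = 4896 growth laminae.
Specimen A: 4896 growth laminae at 2 years each span 4896 × 2 = 9792 years.
A: Mean rate = 757.6 mm / 9792 years ≈ 0.077 mm/yr.
Specimen B: 512.6 mm / 0.077 mm per year = 6657.14 years; at 2 years per growth lamina that is 6657.14 / 2 ≈ 3329 growth laminae.

3329 growth laminae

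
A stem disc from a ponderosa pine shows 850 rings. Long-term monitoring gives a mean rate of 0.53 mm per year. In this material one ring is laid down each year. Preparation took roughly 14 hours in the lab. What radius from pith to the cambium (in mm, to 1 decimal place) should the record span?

The record spans 850 years at 0.53 mm per year.
850 years at 0.53 mm/year gives 0.53 × 850 = 450.5 mm.

450.5 mm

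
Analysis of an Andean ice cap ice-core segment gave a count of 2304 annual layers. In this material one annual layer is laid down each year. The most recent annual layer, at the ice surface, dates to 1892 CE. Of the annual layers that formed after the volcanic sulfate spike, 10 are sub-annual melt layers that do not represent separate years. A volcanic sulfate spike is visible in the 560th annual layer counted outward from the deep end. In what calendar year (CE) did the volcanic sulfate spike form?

158 CE

Between annual layer 560 and the ice surface there are 2304 − 560 = 1744 annual layers.
1744 − 10 false = 1734 true annual layers after the volcanic sulfate spike.
1892 − 1734 = 158 CE.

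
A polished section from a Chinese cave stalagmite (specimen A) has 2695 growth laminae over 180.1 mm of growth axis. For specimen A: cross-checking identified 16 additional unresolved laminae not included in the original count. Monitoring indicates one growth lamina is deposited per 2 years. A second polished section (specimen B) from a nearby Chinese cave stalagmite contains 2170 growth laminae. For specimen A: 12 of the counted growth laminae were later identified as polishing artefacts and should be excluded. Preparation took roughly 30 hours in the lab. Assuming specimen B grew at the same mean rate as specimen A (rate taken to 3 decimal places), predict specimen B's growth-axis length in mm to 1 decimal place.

Specimen A: correcting the raw count gives 2695 − 12 + 16 = 2699 true growth laminae.
Specimen A: multiplying by 2 years per growth lamina: 2699 × 2 = 5398 years.
A: 180.1 mm over 5398 years gives 180.1 / 5398 ≈ 0.033 mm per year.
Specimen B: multiplying by 2 years per growth lamina: 2170 × 2 = 4340 years. B's length ≈ 0.033 × 4340 = 143.2 mm.

143.2 mm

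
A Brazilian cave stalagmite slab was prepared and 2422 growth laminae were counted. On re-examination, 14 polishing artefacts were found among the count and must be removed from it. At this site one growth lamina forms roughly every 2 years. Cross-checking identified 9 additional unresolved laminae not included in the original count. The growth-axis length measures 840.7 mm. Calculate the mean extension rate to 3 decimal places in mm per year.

0.174 mm per year

Correcting the raw count gives 2422 − 14 + 9 = 2417 true growth laminae.
At 2 years per growth lamina, 2417 × 2 = 4834 years.
840.7 mm over 4834 years gives 840.7 / 4834 ≈ 0.174 mm per year.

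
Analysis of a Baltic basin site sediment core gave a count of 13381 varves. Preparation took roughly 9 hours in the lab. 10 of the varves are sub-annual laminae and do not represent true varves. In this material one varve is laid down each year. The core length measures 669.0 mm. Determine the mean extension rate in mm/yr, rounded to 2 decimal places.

After corrections the count is 13381 − 10 = 13371 varves.
Extension rate ≈ 669.0 / 13371 = 0.05 mm/yr.

0.05 mm/yr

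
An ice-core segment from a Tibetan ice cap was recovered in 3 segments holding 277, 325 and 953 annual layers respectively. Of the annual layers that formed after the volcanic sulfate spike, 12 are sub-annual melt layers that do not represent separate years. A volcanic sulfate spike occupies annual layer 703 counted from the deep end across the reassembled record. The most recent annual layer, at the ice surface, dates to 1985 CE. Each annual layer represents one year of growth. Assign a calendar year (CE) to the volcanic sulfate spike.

1145 CE

Total annual layers = 277 + 325 + 953 = 1555.
Between annual layer 703 and the ice surface there are 1555 − 703 = 852 annual layers.
Removing the 12 false annual layers leaves 852 − 12 = 840 true annual layers beyond the volcanic sulfate spike.
Counting back 840 years from 1985 CE places the volcanic sulfate spike in 1985 − 840 = 1145 CE.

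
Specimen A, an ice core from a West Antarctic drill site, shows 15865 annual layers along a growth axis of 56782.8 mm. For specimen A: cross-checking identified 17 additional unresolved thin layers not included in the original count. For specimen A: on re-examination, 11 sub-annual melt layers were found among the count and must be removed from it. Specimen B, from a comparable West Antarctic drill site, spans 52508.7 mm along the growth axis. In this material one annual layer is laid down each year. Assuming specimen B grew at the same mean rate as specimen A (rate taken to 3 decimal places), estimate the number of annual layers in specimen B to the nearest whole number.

14675 annual layers

Specimen A: after corrections the count is 15865 − 11 + 17 = 15871 annual layers.
A: Mean rate = 56782.8 mm / 15871 years ≈ 3.578 mm/yr.
B spans 52508.7 / 3.578 = 14675.43 years ≈ 14675 annual layers.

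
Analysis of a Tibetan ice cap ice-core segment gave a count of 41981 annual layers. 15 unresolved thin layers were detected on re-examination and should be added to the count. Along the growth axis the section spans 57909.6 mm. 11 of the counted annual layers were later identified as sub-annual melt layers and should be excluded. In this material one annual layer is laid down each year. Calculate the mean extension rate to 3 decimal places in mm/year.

After corrections the count is 41981 − 11 + 15 = 41985 annual layers.
Extension rate ≈ 57909.6 / 41985 = 1.379 mm/year.

1.379 mm/year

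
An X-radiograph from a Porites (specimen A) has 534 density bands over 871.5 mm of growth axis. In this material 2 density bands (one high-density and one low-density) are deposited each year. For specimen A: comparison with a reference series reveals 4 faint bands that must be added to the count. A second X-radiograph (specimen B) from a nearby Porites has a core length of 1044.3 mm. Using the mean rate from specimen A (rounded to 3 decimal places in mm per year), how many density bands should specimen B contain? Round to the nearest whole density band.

Specimen A: correcting the raw count gives 534 + 4 = 538 true density bands.
Specimen A: with 2 density bands per year, 538 / 2 = 269 years.
A: Extension rate ≈ 871.5 / 269 = 3.240 mm/yr.
For B, 1044.3 / 3.240 = 322.31 years; at 2 density bands per year that is 322.31 × 2 ≈ 645 density bands.

645 density bands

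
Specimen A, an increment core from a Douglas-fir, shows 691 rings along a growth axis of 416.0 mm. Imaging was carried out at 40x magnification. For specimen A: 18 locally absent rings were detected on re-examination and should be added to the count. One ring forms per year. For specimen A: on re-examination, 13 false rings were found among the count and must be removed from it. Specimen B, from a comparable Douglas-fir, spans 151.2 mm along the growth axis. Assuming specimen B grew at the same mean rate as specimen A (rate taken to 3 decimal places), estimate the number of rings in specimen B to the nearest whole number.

Specimen A: true ring count = 691 − 13 + 18 = 696.
A: Mean rate = 416.0 mm / 696 years ≈ 0.598 mm/yr.
B spans 151.2 / 0.598 = 252.84 years ≈ 253 rings.

253 rings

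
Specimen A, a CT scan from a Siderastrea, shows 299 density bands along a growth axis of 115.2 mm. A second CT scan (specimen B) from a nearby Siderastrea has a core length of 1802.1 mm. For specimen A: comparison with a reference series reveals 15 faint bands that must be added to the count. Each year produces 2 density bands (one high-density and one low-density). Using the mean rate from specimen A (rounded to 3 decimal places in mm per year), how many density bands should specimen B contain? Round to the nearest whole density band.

Specimen A: adjusted count: 299 + 15 = 314 density bands.
Specimen A: dividing by 2 density bands per year: 314 / 2 = 157 years.
A: Mean rate = 115.2 mm / 157 years ≈ 0.734 mm/yr.
Specimen B: 1802.1 mm / 0.734 mm per year = 2455.18 years; at 2 density bands per year that is 2455.18 × 2 ≈ 4910 density bands.

4910 density bands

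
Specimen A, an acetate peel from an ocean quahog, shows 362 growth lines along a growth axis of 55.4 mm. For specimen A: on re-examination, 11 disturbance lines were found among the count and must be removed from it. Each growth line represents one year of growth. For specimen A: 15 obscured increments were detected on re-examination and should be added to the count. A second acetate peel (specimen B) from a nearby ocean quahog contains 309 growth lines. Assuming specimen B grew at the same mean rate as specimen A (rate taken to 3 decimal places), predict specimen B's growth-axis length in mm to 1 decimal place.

46.7 mm

Specimen A: adjusted count: 362 − 11 + 15 = 366 growth lines.
A: Extension rate ≈ 55.4 / 366 = 0.151 mm per year.
For B, 0.151 mm/year × 309 years = 46.7 mm.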